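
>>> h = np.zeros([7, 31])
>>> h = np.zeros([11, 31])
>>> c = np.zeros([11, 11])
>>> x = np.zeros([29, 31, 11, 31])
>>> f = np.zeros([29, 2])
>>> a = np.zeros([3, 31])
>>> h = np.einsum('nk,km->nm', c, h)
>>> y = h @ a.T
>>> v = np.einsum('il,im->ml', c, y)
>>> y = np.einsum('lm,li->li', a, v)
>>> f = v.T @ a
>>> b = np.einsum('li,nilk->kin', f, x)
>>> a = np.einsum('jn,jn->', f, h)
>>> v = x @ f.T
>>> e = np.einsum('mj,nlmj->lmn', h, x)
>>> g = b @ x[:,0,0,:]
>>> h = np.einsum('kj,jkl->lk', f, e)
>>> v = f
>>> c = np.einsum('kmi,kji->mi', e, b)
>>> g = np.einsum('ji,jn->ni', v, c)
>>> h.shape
(29, 11)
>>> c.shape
(11, 29)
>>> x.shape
(29, 31, 11, 31)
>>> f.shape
(11, 31)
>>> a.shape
()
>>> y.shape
(3, 11)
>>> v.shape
(11, 31)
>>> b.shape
(31, 31, 29)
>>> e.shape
(31, 11, 29)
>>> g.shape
(29, 31)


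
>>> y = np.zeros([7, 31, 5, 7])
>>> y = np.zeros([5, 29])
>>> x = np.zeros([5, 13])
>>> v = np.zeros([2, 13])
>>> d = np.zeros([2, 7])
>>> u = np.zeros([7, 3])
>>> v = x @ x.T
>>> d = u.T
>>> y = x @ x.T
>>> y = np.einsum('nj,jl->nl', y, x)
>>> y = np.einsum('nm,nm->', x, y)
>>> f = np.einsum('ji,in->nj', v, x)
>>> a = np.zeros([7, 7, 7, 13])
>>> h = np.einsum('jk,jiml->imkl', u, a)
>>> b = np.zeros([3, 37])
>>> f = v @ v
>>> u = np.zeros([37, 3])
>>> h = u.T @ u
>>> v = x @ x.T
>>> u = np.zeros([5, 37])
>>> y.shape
()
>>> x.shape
(5, 13)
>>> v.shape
(5, 5)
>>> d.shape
(3, 7)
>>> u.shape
(5, 37)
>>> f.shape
(5, 5)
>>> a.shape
(7, 7, 7, 13)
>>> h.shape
(3, 3)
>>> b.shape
(3, 37)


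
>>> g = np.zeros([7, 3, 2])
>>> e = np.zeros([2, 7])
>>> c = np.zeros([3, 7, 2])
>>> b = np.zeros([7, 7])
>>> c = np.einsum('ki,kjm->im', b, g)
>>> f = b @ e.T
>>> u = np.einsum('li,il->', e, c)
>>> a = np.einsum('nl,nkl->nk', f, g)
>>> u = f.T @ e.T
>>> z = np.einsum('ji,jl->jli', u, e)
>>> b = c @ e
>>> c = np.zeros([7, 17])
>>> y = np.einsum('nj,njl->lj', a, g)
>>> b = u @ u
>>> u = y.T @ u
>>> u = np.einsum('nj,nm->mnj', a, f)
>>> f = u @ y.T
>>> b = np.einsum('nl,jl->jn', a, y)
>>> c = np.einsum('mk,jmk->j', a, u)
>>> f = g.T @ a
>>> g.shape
(7, 3, 2)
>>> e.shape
(2, 7)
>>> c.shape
(2,)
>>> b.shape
(2, 7)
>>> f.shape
(2, 3, 3)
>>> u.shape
(2, 7, 3)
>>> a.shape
(7, 3)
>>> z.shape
(2, 7, 2)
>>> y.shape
(2, 3)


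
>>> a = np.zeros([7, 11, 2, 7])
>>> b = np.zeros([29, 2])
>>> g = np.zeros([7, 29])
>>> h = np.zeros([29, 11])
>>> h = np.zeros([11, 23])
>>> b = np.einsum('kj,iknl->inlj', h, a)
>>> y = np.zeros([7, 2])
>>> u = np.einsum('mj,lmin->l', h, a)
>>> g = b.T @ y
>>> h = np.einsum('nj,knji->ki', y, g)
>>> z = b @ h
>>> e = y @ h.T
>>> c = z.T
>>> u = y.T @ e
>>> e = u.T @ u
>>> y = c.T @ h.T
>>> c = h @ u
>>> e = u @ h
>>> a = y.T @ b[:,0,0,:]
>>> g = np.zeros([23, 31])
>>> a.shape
(23, 7, 2, 23)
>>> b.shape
(7, 2, 7, 23)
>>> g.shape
(23, 31)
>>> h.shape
(23, 2)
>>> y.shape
(7, 2, 7, 23)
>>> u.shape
(2, 23)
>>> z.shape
(7, 2, 7, 2)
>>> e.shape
(2, 2)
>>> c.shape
(23, 23)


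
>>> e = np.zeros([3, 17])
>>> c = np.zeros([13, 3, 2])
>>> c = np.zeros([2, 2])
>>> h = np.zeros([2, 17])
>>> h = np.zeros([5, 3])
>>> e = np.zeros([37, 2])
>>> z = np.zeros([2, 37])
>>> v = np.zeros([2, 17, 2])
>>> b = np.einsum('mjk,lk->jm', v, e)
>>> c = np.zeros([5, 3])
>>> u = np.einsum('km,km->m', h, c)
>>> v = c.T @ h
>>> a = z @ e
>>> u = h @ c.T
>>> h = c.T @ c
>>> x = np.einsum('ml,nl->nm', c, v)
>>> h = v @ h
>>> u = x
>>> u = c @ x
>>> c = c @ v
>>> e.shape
(37, 2)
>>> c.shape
(5, 3)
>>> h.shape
(3, 3)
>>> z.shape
(2, 37)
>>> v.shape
(3, 3)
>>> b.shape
(17, 2)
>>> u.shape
(5, 5)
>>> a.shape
(2, 2)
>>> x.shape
(3, 5)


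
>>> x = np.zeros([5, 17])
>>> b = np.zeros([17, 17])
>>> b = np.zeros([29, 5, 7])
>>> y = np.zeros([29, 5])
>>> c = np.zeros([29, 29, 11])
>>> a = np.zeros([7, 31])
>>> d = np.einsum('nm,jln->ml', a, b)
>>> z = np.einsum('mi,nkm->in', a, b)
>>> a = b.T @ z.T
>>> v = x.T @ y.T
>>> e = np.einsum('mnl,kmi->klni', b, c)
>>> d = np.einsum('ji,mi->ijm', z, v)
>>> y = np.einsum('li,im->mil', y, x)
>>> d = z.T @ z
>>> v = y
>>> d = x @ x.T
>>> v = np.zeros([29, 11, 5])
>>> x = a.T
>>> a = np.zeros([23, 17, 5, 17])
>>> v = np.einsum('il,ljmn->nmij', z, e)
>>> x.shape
(31, 5, 7)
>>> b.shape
(29, 5, 7)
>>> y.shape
(17, 5, 29)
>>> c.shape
(29, 29, 11)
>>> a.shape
(23, 17, 5, 17)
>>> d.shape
(5, 5)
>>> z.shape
(31, 29)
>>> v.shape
(11, 5, 31, 7)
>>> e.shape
(29, 7, 5, 11)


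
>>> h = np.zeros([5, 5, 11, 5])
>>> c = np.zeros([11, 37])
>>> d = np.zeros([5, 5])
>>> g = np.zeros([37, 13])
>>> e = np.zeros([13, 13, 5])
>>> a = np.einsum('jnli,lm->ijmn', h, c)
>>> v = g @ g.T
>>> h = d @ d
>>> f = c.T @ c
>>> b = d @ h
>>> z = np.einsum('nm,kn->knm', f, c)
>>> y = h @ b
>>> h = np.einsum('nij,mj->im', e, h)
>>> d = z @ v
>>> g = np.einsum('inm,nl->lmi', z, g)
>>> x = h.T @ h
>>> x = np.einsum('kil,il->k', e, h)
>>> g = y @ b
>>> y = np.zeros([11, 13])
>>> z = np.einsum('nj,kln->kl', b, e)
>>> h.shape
(13, 5)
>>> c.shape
(11, 37)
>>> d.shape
(11, 37, 37)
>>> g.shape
(5, 5)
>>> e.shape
(13, 13, 5)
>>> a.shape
(5, 5, 37, 5)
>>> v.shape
(37, 37)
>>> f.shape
(37, 37)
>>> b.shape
(5, 5)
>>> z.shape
(13, 13)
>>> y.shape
(11, 13)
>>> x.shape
(13,)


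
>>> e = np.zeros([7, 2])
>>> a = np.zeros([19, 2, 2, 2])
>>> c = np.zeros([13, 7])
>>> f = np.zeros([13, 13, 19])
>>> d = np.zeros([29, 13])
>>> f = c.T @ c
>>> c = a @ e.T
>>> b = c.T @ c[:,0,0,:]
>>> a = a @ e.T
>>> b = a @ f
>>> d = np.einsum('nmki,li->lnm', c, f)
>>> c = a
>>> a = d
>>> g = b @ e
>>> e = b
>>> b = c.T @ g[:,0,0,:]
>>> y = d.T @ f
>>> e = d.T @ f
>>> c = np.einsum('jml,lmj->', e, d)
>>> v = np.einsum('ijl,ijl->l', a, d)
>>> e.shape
(2, 19, 7)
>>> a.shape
(7, 19, 2)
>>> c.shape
()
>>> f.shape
(7, 7)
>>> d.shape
(7, 19, 2)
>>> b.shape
(7, 2, 2, 2)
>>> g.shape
(19, 2, 2, 2)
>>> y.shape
(2, 19, 7)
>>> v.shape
(2,)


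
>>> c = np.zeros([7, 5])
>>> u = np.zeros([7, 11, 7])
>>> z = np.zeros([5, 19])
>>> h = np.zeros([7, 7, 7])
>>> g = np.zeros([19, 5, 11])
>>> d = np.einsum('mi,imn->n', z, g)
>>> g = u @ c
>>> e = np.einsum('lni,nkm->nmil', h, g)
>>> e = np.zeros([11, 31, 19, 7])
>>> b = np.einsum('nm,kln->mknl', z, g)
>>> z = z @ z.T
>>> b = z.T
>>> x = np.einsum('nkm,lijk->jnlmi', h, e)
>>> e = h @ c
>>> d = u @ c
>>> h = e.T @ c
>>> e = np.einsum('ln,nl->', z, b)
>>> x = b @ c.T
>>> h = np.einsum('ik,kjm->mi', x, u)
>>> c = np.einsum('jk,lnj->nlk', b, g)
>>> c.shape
(11, 7, 5)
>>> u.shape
(7, 11, 7)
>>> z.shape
(5, 5)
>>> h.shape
(7, 5)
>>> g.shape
(7, 11, 5)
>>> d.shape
(7, 11, 5)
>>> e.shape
()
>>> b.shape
(5, 5)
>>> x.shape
(5, 7)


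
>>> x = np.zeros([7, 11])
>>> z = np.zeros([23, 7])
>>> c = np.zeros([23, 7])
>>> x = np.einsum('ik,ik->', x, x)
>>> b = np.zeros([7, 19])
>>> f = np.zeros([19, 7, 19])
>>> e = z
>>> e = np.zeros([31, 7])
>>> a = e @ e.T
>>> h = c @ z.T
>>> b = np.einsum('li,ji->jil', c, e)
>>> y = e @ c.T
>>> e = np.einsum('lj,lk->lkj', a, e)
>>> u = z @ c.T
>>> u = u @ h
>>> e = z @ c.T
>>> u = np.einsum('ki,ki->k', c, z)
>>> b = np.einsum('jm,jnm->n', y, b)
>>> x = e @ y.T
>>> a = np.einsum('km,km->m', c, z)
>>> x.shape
(23, 31)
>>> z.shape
(23, 7)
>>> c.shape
(23, 7)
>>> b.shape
(7,)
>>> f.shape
(19, 7, 19)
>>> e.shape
(23, 23)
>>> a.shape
(7,)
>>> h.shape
(23, 23)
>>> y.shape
(31, 23)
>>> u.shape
(23,)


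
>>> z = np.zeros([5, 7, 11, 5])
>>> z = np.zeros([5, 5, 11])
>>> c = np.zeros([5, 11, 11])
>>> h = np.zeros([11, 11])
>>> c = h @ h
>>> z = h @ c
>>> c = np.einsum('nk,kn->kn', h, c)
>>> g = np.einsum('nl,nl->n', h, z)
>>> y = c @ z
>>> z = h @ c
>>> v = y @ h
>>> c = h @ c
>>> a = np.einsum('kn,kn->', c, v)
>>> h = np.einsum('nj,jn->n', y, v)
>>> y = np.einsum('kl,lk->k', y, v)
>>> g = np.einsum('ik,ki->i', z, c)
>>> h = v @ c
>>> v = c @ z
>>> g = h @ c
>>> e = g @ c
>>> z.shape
(11, 11)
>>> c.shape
(11, 11)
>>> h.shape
(11, 11)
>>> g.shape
(11, 11)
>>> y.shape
(11,)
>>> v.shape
(11, 11)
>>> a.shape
()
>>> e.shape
(11, 11)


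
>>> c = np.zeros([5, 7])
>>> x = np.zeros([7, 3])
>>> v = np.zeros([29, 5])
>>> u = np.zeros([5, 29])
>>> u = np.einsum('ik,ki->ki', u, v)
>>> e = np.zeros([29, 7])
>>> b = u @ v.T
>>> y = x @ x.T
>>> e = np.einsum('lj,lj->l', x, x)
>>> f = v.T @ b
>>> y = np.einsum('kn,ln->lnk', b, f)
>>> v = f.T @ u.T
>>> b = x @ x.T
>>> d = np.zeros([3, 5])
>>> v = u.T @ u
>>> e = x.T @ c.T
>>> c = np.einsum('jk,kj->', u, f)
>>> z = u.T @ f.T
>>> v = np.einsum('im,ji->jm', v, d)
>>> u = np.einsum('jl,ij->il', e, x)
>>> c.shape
()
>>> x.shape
(7, 3)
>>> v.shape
(3, 5)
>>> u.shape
(7, 5)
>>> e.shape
(3, 5)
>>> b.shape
(7, 7)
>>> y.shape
(5, 29, 29)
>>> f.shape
(5, 29)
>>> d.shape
(3, 5)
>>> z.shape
(5, 5)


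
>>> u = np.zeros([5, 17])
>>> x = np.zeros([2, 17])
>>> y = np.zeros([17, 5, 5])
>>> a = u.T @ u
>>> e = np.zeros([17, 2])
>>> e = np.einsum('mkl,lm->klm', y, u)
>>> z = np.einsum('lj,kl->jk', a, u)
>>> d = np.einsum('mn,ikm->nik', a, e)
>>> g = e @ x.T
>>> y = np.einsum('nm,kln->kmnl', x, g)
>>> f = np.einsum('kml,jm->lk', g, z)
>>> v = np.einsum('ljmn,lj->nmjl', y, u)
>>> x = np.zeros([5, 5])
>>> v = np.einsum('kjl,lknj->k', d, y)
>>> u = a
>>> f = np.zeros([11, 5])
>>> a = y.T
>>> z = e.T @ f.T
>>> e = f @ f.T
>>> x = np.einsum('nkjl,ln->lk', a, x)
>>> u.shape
(17, 17)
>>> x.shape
(5, 2)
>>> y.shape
(5, 17, 2, 5)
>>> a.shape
(5, 2, 17, 5)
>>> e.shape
(11, 11)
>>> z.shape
(17, 5, 11)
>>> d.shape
(17, 5, 5)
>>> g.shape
(5, 5, 2)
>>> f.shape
(11, 5)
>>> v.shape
(17,)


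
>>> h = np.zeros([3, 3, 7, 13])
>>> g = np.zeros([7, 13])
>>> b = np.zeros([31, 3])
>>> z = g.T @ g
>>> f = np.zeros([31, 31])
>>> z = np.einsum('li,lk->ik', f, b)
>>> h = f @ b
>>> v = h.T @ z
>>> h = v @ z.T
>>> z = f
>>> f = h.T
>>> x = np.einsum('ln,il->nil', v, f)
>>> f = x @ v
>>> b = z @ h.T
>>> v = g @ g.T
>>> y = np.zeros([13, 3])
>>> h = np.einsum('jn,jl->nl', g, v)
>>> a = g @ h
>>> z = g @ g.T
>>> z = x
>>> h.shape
(13, 7)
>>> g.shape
(7, 13)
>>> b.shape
(31, 3)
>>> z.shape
(3, 31, 3)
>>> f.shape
(3, 31, 3)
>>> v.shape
(7, 7)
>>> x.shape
(3, 31, 3)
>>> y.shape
(13, 3)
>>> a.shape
(7, 7)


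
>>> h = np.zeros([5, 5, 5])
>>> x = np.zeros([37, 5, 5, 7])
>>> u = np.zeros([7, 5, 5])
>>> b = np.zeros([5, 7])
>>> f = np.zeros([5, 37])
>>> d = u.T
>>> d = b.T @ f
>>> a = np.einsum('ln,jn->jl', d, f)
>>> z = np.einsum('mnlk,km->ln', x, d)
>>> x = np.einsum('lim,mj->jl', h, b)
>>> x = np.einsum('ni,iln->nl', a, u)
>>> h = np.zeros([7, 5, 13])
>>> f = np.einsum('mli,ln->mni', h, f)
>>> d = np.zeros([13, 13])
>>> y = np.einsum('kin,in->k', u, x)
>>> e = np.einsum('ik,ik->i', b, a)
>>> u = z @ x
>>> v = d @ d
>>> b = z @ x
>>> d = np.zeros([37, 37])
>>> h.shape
(7, 5, 13)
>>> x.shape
(5, 5)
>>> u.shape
(5, 5)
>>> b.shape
(5, 5)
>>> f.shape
(7, 37, 13)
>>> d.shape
(37, 37)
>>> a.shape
(5, 7)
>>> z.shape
(5, 5)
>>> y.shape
(7,)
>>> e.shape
(5,)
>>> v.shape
(13, 13)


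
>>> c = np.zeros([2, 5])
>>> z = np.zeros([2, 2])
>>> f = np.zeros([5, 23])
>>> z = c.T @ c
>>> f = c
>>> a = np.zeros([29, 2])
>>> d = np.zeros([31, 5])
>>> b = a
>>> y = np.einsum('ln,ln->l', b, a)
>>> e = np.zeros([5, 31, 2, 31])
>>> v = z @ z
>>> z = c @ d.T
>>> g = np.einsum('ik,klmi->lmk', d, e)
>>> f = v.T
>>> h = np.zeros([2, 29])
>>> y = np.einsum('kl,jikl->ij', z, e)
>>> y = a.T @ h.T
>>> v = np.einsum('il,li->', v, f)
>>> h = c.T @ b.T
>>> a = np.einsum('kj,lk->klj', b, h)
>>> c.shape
(2, 5)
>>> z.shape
(2, 31)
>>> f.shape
(5, 5)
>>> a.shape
(29, 5, 2)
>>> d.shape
(31, 5)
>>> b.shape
(29, 2)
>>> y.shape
(2, 2)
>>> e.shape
(5, 31, 2, 31)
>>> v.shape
()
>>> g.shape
(31, 2, 5)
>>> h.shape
(5, 29)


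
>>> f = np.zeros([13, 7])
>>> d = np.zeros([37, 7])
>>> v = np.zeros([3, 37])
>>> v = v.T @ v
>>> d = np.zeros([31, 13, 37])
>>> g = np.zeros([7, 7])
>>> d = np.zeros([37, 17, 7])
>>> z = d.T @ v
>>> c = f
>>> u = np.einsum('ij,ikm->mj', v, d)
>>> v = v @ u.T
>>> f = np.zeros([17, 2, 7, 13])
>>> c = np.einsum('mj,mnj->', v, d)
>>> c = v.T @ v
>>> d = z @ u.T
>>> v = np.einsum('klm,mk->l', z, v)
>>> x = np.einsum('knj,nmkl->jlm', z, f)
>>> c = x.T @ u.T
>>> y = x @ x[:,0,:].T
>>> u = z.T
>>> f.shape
(17, 2, 7, 13)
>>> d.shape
(7, 17, 7)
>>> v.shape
(17,)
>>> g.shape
(7, 7)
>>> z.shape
(7, 17, 37)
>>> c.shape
(2, 13, 7)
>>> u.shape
(37, 17, 7)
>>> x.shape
(37, 13, 2)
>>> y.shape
(37, 13, 37)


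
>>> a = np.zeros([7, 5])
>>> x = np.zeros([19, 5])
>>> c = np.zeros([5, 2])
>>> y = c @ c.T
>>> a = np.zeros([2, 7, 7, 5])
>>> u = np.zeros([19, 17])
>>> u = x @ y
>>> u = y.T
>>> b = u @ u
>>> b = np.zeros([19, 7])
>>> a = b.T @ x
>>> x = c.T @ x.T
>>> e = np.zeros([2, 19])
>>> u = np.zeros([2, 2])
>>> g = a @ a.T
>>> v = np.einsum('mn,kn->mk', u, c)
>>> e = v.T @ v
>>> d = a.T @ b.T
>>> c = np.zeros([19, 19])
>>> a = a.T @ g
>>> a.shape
(5, 7)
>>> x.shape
(2, 19)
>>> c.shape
(19, 19)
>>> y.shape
(5, 5)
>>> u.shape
(2, 2)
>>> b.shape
(19, 7)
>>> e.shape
(5, 5)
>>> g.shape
(7, 7)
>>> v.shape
(2, 5)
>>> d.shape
(5, 19)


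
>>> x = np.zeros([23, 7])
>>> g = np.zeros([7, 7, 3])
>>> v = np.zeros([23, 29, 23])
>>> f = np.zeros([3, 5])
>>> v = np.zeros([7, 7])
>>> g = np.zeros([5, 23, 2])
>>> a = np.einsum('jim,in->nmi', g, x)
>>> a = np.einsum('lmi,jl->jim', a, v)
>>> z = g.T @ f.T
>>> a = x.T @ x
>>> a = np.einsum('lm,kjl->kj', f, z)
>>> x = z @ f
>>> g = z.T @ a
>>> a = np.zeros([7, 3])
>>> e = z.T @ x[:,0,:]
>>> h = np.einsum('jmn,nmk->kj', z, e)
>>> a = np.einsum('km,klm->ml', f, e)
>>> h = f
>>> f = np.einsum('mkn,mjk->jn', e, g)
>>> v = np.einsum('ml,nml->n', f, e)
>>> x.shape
(2, 23, 5)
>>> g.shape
(3, 23, 23)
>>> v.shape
(3,)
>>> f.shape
(23, 5)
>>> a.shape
(5, 23)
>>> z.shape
(2, 23, 3)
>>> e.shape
(3, 23, 5)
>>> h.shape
(3, 5)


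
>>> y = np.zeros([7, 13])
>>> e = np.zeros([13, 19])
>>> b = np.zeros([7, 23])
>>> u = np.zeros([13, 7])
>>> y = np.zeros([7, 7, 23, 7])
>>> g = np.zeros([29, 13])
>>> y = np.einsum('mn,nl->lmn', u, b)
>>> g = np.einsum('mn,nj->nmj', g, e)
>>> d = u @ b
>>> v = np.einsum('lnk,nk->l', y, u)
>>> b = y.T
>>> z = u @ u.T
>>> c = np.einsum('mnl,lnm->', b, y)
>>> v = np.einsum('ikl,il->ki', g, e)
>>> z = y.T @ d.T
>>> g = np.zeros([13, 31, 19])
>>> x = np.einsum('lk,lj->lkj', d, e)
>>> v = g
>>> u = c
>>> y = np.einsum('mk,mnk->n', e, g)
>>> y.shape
(31,)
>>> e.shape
(13, 19)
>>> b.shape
(7, 13, 23)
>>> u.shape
()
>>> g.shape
(13, 31, 19)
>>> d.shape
(13, 23)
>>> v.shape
(13, 31, 19)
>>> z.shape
(7, 13, 13)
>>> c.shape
()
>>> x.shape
(13, 23, 19)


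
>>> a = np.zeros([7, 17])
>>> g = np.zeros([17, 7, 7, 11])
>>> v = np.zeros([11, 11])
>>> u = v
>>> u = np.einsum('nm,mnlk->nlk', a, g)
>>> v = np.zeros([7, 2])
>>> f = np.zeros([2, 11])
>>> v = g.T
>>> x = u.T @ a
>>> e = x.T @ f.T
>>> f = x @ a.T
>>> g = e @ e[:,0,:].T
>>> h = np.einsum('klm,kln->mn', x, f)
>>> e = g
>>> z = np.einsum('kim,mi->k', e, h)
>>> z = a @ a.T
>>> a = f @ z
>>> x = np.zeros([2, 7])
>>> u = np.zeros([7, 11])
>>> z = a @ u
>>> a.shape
(11, 7, 7)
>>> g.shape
(17, 7, 17)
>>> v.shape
(11, 7, 7, 17)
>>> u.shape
(7, 11)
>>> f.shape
(11, 7, 7)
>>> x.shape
(2, 7)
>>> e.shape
(17, 7, 17)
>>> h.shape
(17, 7)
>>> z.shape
(11, 7, 11)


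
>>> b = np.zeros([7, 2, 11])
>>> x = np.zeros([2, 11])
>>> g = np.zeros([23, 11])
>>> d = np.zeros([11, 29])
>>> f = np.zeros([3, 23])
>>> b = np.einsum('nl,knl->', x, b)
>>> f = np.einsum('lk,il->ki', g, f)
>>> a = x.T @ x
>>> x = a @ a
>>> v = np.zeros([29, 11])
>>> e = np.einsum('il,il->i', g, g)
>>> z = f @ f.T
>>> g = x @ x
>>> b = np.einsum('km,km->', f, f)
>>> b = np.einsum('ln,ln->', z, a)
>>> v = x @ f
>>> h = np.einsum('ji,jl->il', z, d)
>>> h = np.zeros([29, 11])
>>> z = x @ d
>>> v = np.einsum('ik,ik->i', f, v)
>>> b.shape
()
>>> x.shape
(11, 11)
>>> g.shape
(11, 11)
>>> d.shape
(11, 29)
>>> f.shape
(11, 3)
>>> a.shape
(11, 11)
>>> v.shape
(11,)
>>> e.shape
(23,)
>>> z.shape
(11, 29)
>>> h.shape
(29, 11)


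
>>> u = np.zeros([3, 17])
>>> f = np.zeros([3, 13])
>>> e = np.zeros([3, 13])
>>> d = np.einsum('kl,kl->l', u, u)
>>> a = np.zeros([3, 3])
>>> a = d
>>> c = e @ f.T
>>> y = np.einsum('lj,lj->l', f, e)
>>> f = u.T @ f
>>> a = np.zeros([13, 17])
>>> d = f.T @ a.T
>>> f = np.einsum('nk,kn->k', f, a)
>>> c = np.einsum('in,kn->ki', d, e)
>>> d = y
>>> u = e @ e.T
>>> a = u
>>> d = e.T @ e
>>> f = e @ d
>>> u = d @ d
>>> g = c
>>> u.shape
(13, 13)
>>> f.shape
(3, 13)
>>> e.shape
(3, 13)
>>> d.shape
(13, 13)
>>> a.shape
(3, 3)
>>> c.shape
(3, 13)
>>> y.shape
(3,)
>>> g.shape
(3, 13)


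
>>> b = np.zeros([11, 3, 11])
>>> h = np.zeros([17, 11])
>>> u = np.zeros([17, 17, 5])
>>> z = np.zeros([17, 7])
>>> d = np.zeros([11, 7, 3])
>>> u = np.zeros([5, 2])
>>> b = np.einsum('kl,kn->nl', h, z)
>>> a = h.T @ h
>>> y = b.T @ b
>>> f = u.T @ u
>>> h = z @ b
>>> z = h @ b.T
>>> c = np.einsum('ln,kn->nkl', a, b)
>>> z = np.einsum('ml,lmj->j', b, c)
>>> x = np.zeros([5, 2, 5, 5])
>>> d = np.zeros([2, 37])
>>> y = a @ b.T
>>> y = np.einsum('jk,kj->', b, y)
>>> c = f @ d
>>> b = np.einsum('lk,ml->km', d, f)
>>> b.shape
(37, 2)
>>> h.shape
(17, 11)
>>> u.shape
(5, 2)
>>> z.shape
(11,)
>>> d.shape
(2, 37)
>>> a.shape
(11, 11)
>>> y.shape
()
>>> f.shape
(2, 2)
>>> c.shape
(2, 37)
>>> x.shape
(5, 2, 5, 5)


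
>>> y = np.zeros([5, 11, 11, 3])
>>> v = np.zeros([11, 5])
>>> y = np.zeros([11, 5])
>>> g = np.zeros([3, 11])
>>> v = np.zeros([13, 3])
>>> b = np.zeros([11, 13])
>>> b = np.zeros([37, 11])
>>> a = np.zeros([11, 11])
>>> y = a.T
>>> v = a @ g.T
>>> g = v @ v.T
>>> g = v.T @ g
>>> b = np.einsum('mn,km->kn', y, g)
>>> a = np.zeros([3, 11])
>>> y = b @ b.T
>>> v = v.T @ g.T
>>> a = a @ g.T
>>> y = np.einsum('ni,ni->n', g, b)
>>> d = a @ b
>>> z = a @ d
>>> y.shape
(3,)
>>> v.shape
(3, 3)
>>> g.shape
(3, 11)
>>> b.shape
(3, 11)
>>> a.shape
(3, 3)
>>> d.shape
(3, 11)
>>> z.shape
(3, 11)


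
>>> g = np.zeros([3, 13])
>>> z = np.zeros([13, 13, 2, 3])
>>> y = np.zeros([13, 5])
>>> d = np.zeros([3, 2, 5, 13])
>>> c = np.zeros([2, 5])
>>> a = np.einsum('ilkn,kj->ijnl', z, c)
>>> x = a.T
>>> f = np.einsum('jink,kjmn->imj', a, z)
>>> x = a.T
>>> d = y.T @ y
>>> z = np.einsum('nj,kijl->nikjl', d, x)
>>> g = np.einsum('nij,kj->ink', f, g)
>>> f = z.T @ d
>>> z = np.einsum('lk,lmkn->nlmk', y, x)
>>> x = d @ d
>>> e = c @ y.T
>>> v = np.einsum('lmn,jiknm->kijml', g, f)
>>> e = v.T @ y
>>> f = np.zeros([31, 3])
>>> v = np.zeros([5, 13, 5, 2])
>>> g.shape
(2, 5, 3)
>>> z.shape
(13, 13, 3, 5)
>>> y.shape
(13, 5)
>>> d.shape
(5, 5)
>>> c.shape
(2, 5)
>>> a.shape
(13, 5, 3, 13)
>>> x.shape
(5, 5)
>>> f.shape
(31, 3)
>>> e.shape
(2, 5, 13, 5, 5)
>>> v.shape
(5, 13, 5, 2)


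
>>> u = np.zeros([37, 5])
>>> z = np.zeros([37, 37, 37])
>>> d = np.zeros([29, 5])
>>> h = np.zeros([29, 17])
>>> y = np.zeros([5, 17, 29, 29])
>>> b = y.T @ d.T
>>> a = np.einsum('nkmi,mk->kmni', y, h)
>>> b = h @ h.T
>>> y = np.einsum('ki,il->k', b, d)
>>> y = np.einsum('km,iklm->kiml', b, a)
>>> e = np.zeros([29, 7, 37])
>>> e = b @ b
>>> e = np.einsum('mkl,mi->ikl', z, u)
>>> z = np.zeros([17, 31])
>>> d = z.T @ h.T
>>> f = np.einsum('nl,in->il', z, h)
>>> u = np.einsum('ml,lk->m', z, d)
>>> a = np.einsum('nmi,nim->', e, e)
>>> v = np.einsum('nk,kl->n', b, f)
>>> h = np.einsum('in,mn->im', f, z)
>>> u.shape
(17,)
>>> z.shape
(17, 31)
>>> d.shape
(31, 29)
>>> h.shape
(29, 17)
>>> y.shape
(29, 17, 29, 5)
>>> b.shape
(29, 29)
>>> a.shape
()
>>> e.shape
(5, 37, 37)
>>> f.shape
(29, 31)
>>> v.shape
(29,)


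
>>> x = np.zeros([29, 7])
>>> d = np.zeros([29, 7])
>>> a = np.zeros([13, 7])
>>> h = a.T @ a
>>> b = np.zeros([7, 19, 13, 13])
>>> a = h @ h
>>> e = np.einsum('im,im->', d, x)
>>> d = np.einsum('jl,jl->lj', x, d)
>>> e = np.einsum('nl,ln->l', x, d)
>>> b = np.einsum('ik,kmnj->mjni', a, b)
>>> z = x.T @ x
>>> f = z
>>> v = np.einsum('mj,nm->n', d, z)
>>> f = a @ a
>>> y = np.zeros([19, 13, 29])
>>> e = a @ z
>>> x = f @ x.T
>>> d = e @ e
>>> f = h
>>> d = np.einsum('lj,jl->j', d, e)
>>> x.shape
(7, 29)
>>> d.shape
(7,)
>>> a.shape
(7, 7)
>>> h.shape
(7, 7)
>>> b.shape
(19, 13, 13, 7)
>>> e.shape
(7, 7)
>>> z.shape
(7, 7)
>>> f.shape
(7, 7)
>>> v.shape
(7,)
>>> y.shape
(19, 13, 29)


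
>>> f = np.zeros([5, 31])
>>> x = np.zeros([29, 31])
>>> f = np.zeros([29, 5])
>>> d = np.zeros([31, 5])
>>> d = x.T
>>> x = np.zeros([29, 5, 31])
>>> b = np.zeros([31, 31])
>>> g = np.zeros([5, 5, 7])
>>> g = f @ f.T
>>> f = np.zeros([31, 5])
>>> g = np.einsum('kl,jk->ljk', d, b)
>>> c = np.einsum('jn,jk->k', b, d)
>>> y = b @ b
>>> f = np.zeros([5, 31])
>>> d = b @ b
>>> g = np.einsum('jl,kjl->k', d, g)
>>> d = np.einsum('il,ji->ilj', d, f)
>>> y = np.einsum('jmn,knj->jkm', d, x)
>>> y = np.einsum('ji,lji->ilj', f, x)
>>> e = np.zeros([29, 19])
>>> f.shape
(5, 31)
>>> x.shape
(29, 5, 31)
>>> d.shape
(31, 31, 5)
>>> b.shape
(31, 31)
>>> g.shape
(29,)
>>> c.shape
(29,)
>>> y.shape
(31, 29, 5)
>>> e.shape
(29, 19)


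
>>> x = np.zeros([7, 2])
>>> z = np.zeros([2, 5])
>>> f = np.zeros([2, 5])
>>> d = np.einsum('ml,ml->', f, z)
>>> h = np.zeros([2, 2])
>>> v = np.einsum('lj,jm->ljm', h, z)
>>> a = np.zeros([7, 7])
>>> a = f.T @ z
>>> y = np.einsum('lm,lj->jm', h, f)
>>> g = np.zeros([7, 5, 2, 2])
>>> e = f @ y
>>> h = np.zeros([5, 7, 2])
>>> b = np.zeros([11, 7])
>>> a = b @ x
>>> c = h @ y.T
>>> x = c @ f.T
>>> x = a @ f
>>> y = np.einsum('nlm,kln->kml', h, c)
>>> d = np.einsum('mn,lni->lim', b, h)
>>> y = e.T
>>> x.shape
(11, 5)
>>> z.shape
(2, 5)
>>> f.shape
(2, 5)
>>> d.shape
(5, 2, 11)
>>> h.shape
(5, 7, 2)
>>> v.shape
(2, 2, 5)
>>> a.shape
(11, 2)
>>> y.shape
(2, 2)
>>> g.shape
(7, 5, 2, 2)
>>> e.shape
(2, 2)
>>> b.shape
(11, 7)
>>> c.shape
(5, 7, 5)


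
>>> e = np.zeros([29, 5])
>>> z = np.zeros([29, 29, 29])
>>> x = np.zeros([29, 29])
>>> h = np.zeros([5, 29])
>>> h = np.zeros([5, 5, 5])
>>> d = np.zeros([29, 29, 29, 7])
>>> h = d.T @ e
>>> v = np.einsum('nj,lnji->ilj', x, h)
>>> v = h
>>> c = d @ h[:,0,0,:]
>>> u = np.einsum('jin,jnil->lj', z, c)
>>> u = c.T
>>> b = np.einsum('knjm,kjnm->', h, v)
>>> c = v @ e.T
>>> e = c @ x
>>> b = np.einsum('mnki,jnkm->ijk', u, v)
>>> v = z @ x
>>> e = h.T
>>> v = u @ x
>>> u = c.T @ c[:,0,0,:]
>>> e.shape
(5, 29, 29, 7)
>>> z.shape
(29, 29, 29)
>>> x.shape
(29, 29)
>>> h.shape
(7, 29, 29, 5)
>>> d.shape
(29, 29, 29, 7)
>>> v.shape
(5, 29, 29, 29)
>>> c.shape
(7, 29, 29, 29)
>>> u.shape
(29, 29, 29, 29)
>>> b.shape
(29, 7, 29)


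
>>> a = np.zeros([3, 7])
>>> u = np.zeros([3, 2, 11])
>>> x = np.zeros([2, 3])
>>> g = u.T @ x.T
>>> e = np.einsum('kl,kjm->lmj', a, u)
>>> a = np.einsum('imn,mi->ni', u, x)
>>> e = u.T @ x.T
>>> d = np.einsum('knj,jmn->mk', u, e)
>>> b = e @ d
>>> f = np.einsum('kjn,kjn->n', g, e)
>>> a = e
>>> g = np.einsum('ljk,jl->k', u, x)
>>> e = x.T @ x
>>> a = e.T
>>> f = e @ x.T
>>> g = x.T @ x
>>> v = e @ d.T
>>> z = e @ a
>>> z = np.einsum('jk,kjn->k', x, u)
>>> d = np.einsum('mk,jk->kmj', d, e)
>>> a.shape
(3, 3)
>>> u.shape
(3, 2, 11)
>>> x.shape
(2, 3)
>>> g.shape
(3, 3)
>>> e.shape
(3, 3)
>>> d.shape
(3, 2, 3)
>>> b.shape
(11, 2, 3)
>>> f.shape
(3, 2)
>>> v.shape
(3, 2)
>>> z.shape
(3,)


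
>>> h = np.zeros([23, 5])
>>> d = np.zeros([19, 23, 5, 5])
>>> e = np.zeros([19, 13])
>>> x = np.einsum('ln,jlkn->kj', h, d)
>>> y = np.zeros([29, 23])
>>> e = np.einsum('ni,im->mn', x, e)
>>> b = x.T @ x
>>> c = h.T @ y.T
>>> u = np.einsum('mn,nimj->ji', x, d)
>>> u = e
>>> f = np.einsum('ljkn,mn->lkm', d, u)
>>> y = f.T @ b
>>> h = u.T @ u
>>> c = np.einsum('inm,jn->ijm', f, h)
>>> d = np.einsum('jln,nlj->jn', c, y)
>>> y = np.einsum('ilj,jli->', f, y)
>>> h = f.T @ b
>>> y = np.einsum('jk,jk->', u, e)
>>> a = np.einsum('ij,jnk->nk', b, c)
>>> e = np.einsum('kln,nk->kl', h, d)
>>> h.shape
(13, 5, 19)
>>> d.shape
(19, 13)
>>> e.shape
(13, 5)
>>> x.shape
(5, 19)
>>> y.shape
()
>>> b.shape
(19, 19)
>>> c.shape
(19, 5, 13)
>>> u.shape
(13, 5)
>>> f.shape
(19, 5, 13)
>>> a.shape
(5, 13)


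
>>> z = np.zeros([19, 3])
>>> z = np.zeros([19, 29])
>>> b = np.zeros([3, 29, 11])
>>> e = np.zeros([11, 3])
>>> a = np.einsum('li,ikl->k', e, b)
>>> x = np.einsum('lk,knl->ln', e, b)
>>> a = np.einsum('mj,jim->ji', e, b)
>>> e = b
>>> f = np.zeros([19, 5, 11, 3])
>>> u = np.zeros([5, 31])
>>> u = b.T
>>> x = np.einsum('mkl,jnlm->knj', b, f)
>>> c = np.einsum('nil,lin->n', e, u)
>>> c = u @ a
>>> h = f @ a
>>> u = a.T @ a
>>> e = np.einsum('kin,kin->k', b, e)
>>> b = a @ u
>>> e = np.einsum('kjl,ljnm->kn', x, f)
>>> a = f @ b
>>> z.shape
(19, 29)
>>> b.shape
(3, 29)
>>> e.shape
(29, 11)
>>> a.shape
(19, 5, 11, 29)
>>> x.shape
(29, 5, 19)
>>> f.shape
(19, 5, 11, 3)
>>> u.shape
(29, 29)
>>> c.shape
(11, 29, 29)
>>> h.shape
(19, 5, 11, 29)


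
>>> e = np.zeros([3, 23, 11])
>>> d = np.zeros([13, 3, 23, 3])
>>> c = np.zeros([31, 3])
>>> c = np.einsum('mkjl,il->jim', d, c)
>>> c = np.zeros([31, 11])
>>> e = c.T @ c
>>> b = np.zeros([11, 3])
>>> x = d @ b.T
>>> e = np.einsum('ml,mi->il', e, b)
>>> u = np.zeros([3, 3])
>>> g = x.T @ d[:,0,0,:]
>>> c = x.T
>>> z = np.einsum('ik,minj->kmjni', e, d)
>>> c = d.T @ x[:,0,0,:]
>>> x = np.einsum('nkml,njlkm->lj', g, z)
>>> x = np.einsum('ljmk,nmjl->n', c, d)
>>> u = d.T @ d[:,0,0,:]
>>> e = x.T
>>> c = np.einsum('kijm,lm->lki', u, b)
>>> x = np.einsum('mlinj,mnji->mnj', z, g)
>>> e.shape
(13,)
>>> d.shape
(13, 3, 23, 3)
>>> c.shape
(11, 3, 23)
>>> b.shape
(11, 3)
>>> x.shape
(11, 23, 3)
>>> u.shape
(3, 23, 3, 3)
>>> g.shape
(11, 23, 3, 3)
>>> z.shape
(11, 13, 3, 23, 3)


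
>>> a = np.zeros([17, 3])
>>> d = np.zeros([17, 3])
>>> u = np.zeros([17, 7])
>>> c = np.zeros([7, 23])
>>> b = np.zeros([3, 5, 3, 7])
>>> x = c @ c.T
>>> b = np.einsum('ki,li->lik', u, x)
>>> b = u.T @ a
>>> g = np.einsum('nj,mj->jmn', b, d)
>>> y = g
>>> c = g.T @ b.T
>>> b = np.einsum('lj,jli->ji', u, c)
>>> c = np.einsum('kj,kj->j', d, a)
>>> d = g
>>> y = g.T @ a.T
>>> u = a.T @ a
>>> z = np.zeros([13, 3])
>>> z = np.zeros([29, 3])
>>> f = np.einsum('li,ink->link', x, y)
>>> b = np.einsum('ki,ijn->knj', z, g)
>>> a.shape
(17, 3)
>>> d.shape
(3, 17, 7)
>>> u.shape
(3, 3)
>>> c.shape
(3,)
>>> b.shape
(29, 7, 17)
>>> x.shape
(7, 7)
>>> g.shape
(3, 17, 7)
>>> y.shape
(7, 17, 17)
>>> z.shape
(29, 3)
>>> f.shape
(7, 7, 17, 17)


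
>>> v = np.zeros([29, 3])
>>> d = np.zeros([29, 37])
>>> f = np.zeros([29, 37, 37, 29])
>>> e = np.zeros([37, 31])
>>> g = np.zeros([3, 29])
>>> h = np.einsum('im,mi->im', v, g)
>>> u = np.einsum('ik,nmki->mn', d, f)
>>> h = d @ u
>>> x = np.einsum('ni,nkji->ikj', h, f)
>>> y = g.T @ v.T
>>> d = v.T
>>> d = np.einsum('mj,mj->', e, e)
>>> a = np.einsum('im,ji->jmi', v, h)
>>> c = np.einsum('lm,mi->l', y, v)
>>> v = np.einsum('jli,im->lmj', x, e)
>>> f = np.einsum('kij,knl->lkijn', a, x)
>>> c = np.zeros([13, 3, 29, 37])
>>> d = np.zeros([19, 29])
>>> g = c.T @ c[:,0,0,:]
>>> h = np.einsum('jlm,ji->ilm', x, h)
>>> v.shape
(37, 31, 29)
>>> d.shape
(19, 29)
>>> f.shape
(37, 29, 3, 29, 37)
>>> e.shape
(37, 31)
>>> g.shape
(37, 29, 3, 37)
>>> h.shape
(29, 37, 37)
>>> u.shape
(37, 29)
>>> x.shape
(29, 37, 37)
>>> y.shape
(29, 29)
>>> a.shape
(29, 3, 29)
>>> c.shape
(13, 3, 29, 37)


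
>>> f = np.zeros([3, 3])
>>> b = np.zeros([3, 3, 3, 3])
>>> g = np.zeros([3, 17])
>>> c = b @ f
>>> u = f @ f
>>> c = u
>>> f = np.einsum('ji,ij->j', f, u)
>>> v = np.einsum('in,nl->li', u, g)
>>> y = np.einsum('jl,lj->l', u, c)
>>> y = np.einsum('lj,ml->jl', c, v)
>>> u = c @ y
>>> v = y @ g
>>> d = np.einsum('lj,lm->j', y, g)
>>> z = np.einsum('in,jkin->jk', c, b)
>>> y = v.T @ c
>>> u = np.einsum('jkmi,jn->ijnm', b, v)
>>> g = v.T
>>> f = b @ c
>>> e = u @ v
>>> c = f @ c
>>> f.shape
(3, 3, 3, 3)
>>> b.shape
(3, 3, 3, 3)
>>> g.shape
(17, 3)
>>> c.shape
(3, 3, 3, 3)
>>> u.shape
(3, 3, 17, 3)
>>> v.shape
(3, 17)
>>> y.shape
(17, 3)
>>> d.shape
(3,)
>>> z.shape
(3, 3)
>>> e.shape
(3, 3, 17, 17)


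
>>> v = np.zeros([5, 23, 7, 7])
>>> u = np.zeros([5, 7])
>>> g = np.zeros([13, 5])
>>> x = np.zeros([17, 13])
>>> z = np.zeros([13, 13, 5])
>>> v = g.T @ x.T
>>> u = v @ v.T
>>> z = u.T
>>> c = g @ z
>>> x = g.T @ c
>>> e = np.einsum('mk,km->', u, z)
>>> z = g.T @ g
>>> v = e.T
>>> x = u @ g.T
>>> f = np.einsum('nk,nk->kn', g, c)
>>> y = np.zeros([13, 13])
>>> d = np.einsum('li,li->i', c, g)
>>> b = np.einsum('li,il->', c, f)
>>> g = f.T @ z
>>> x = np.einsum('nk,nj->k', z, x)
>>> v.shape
()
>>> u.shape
(5, 5)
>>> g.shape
(13, 5)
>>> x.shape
(5,)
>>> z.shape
(5, 5)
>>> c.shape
(13, 5)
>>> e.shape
()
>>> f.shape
(5, 13)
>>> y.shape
(13, 13)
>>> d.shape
(5,)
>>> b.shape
()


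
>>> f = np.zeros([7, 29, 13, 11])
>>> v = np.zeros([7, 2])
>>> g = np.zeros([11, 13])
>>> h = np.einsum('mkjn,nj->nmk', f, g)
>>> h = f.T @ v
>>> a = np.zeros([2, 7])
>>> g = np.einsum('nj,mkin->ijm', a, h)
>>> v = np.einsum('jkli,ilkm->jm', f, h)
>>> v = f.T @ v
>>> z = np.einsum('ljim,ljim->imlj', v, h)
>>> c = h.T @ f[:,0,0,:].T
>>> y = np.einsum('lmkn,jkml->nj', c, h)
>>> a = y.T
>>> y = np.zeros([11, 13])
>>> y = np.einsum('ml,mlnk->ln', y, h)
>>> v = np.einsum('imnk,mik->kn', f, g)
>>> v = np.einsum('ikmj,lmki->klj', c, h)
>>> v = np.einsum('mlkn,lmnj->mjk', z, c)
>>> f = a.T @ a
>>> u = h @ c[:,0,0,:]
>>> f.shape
(7, 7)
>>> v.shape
(29, 7, 11)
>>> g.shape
(29, 7, 11)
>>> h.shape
(11, 13, 29, 2)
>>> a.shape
(11, 7)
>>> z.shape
(29, 2, 11, 13)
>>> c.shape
(2, 29, 13, 7)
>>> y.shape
(13, 29)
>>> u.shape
(11, 13, 29, 7)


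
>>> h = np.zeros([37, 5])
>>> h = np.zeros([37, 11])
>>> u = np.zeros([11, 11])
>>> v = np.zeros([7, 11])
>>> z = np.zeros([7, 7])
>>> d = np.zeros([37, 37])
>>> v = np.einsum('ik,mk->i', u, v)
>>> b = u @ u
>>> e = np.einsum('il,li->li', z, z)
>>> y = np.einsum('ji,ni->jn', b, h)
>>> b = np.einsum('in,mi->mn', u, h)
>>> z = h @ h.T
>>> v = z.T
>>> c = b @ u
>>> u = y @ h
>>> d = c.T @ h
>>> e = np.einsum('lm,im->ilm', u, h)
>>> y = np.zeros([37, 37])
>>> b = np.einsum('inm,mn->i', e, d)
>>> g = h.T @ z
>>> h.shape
(37, 11)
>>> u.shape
(11, 11)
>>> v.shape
(37, 37)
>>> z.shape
(37, 37)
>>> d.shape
(11, 11)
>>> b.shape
(37,)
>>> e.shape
(37, 11, 11)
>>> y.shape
(37, 37)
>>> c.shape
(37, 11)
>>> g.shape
(11, 37)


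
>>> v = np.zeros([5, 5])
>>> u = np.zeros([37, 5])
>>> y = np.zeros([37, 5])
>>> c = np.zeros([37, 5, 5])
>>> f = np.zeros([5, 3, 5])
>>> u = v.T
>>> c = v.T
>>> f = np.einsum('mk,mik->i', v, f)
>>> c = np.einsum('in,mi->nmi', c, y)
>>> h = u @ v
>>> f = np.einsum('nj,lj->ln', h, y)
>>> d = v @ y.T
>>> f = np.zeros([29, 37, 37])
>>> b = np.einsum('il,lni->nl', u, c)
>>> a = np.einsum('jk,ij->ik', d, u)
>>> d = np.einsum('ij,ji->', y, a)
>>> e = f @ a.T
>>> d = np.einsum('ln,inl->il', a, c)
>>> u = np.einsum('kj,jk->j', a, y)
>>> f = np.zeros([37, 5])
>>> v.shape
(5, 5)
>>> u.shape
(37,)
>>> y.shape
(37, 5)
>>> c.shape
(5, 37, 5)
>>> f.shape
(37, 5)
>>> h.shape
(5, 5)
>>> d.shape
(5, 5)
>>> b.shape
(37, 5)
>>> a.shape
(5, 37)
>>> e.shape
(29, 37, 5)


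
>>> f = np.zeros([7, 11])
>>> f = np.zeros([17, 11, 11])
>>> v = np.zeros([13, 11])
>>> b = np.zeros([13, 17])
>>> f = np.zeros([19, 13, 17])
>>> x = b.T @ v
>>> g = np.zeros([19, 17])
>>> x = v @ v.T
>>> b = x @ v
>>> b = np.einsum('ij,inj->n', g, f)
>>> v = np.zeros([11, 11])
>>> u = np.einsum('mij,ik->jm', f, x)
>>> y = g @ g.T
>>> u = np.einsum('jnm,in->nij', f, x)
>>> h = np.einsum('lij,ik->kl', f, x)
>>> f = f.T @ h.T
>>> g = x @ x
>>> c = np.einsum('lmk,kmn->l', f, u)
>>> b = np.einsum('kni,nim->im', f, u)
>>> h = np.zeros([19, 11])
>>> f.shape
(17, 13, 13)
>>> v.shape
(11, 11)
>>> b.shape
(13, 19)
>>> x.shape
(13, 13)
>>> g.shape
(13, 13)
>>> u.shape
(13, 13, 19)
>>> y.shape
(19, 19)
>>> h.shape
(19, 11)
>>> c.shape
(17,)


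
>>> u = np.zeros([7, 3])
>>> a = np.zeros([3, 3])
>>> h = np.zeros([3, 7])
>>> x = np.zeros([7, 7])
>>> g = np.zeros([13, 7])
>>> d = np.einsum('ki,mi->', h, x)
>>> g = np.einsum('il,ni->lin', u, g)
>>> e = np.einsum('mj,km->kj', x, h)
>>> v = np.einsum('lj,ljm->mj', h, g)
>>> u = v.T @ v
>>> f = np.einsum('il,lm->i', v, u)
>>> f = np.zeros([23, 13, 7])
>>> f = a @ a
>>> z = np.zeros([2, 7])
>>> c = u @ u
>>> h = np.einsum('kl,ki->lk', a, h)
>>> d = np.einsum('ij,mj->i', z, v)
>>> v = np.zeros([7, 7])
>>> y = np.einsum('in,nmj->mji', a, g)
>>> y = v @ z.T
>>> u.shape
(7, 7)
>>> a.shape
(3, 3)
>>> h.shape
(3, 3)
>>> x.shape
(7, 7)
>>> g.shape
(3, 7, 13)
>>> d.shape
(2,)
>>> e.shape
(3, 7)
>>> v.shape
(7, 7)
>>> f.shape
(3, 3)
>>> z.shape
(2, 7)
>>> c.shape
(7, 7)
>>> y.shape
(7, 2)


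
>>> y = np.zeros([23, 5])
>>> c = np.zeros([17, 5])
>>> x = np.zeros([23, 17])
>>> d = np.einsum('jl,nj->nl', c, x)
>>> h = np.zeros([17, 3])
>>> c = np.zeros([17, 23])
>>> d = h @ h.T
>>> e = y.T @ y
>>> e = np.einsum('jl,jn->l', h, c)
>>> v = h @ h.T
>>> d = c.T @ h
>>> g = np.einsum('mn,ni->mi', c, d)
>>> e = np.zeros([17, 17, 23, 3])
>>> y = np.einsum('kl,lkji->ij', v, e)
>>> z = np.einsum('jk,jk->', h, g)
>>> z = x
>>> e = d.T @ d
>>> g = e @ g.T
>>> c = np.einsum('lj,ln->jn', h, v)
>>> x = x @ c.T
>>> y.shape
(3, 23)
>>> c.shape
(3, 17)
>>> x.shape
(23, 3)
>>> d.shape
(23, 3)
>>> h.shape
(17, 3)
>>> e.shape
(3, 3)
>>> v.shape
(17, 17)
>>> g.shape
(3, 17)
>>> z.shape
(23, 17)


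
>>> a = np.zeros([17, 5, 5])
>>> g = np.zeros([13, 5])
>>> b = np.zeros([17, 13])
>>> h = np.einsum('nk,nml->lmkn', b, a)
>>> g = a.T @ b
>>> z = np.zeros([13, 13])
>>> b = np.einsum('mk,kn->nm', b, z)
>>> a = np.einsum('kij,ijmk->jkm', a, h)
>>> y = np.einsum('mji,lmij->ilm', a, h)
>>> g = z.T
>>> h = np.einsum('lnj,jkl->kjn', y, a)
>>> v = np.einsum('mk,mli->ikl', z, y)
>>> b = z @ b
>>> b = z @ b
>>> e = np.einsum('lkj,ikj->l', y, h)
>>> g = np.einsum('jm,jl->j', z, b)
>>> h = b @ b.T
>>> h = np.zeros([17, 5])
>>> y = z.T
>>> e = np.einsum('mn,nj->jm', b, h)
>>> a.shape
(5, 17, 13)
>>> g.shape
(13,)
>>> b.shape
(13, 17)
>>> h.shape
(17, 5)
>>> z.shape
(13, 13)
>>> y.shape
(13, 13)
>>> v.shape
(5, 13, 5)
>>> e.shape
(5, 13)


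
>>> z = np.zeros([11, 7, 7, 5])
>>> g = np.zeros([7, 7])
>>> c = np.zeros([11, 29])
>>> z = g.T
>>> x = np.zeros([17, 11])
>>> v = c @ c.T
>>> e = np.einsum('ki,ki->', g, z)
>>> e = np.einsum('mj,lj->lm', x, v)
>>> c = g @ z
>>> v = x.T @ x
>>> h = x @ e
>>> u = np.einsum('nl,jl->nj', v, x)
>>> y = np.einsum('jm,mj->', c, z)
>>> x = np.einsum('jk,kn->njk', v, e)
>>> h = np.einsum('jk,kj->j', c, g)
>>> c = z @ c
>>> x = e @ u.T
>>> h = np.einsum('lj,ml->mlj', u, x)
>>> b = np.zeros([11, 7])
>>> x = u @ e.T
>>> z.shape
(7, 7)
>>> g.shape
(7, 7)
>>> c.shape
(7, 7)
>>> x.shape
(11, 11)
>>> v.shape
(11, 11)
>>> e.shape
(11, 17)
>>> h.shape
(11, 11, 17)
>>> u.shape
(11, 17)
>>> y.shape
()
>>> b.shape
(11, 7)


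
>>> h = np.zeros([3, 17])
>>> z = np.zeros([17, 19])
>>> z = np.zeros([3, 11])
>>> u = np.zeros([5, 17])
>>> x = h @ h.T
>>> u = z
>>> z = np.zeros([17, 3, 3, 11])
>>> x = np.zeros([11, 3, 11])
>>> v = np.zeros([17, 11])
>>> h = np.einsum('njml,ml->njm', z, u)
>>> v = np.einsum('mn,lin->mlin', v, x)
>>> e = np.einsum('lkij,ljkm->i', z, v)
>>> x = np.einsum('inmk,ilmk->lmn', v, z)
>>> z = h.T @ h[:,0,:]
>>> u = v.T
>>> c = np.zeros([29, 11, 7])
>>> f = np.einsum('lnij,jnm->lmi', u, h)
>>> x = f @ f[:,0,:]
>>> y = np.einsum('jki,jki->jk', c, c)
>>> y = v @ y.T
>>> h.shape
(17, 3, 3)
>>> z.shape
(3, 3, 3)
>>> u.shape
(11, 3, 11, 17)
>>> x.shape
(11, 3, 11)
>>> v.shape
(17, 11, 3, 11)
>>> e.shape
(3,)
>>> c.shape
(29, 11, 7)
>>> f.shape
(11, 3, 11)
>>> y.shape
(17, 11, 3, 29)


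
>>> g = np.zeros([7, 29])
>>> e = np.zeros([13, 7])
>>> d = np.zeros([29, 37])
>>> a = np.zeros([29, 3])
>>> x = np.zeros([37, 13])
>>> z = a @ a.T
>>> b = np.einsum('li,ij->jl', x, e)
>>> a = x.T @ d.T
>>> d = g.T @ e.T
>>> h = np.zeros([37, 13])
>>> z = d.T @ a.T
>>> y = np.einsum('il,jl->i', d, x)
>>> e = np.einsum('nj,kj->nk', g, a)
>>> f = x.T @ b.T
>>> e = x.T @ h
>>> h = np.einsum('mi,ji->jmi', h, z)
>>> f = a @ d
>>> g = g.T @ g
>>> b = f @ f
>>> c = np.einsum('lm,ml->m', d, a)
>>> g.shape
(29, 29)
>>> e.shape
(13, 13)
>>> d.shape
(29, 13)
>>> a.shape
(13, 29)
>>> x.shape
(37, 13)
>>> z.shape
(13, 13)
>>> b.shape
(13, 13)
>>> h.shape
(13, 37, 13)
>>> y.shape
(29,)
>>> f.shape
(13, 13)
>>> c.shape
(13,)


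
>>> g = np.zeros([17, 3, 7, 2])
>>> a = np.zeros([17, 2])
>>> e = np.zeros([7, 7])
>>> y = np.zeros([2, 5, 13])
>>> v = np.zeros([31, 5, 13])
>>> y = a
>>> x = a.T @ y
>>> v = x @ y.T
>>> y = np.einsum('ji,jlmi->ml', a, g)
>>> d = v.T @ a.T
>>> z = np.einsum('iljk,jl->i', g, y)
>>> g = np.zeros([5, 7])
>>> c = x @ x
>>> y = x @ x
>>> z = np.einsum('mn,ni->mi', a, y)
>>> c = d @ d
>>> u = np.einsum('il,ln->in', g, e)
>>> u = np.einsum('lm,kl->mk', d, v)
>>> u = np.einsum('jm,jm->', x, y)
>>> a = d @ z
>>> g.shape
(5, 7)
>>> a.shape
(17, 2)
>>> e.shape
(7, 7)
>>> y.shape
(2, 2)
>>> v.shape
(2, 17)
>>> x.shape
(2, 2)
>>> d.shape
(17, 17)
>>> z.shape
(17, 2)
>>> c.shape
(17, 17)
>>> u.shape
()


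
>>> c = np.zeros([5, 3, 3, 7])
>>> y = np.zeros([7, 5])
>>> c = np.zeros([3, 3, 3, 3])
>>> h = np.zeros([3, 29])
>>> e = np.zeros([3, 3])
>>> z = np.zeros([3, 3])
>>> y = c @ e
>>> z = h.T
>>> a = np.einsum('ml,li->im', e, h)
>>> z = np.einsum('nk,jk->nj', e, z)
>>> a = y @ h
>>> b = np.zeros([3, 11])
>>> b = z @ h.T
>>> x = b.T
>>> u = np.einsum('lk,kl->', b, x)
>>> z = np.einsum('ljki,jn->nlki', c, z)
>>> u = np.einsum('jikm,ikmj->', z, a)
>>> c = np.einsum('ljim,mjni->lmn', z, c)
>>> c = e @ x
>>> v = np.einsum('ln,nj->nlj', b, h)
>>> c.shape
(3, 3)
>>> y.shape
(3, 3, 3, 3)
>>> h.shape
(3, 29)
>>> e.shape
(3, 3)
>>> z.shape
(29, 3, 3, 3)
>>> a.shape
(3, 3, 3, 29)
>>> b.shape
(3, 3)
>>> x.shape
(3, 3)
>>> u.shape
()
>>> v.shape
(3, 3, 29)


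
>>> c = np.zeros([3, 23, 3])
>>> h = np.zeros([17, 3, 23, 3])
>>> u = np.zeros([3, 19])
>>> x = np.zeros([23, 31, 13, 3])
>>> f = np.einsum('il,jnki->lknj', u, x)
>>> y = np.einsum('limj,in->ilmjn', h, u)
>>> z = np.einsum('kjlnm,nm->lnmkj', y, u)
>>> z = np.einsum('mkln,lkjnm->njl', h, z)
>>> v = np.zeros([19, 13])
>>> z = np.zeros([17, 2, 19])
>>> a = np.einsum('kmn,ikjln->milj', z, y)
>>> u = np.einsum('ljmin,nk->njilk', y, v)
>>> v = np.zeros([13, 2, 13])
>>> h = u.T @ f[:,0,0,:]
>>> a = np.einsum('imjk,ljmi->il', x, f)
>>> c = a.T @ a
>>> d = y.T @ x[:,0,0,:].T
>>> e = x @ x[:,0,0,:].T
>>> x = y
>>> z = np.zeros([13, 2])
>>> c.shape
(19, 19)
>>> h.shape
(13, 3, 3, 17, 23)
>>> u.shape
(19, 17, 3, 3, 13)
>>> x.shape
(3, 17, 23, 3, 19)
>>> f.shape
(19, 13, 31, 23)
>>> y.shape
(3, 17, 23, 3, 19)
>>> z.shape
(13, 2)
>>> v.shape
(13, 2, 13)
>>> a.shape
(23, 19)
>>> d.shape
(19, 3, 23, 17, 23)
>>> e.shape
(23, 31, 13, 23)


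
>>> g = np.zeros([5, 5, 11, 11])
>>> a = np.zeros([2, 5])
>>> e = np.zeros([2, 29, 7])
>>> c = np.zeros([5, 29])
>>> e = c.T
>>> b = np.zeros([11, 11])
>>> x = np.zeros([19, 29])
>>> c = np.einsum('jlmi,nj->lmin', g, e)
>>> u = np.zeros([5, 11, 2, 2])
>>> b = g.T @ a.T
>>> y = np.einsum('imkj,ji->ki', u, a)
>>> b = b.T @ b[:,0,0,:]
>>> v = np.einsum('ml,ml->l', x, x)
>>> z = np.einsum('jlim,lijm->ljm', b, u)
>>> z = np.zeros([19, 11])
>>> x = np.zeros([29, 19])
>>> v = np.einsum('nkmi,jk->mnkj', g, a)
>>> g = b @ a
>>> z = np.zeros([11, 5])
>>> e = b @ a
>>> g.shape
(2, 5, 11, 5)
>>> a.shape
(2, 5)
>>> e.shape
(2, 5, 11, 5)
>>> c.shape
(5, 11, 11, 29)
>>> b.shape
(2, 5, 11, 2)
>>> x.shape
(29, 19)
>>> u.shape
(5, 11, 2, 2)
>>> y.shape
(2, 5)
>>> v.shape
(11, 5, 5, 2)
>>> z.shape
(11, 5)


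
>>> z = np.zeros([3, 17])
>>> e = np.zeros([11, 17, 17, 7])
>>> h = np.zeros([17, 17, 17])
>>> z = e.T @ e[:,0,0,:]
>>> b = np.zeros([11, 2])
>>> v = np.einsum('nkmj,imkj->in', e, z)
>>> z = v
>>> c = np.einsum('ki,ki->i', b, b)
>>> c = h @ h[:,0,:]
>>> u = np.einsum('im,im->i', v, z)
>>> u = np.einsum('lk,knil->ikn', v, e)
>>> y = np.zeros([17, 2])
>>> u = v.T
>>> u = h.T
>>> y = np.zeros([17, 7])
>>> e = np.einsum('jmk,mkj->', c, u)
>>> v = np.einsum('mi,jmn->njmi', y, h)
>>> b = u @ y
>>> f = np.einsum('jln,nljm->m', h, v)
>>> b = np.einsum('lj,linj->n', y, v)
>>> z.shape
(7, 11)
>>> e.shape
()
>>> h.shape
(17, 17, 17)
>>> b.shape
(17,)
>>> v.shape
(17, 17, 17, 7)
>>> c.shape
(17, 17, 17)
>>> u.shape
(17, 17, 17)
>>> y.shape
(17, 7)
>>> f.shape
(7,)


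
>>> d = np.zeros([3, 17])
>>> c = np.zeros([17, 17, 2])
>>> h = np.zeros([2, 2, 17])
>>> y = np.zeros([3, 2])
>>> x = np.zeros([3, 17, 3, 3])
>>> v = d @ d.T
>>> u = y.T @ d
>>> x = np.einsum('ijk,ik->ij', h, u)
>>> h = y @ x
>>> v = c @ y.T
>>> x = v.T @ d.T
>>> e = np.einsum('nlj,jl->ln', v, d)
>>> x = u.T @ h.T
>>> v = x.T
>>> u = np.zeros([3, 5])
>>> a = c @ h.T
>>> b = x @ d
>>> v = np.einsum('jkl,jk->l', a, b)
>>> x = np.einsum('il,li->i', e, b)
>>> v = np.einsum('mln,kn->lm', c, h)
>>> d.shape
(3, 17)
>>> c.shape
(17, 17, 2)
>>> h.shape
(3, 2)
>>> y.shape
(3, 2)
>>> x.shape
(17,)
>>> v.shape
(17, 17)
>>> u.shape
(3, 5)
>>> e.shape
(17, 17)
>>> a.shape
(17, 17, 3)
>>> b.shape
(17, 17)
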